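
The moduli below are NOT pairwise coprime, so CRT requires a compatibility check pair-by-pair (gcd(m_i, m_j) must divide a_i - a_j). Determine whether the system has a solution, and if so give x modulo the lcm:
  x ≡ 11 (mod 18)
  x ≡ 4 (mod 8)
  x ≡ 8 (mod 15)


Moduli 18, 8, 15 are not pairwise coprime, so CRT works modulo lcm(m_i) when all pairwise compatibility conditions hold.
Pairwise compatibility: gcd(m_i, m_j) must divide a_i - a_j for every pair.
Merge one congruence at a time:
  Start: x ≡ 11 (mod 18).
  Combine with x ≡ 4 (mod 8): gcd(18, 8) = 2, and 4 - 11 = -7 is NOT divisible by 2.
    ⇒ system is inconsistent (no integer solution).

No solution (the system is inconsistent).


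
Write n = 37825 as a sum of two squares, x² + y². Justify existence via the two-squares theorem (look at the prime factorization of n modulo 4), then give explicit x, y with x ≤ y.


Step 1: Factor n = 37825 = 5^2 · 17 · 89.
Step 2: Check the mod-4 condition on each prime factor: 5 ≡ 1 (mod 4), exponent 2; 17 ≡ 1 (mod 4), exponent 1; 89 ≡ 1 (mod 4), exponent 1.
All primes ≡ 3 (mod 4) appear to even exponent (or don't appear), so by the two-squares theorem n IS expressible as a sum of two squares.
Step 3: Build a representation. Group n = k² · m with k = 5 and m = 17 · 89 = 1513 (a product of primes ≡ 1 (mod 4)); a representation of m scales to one of n via (k·x)² + (k·y)² = k²(x² + y²). Each prime p ≡ 1 (mod 4) is itself a sum of two squares; find a² by testing p − a² for a perfect square:
  17: 17 − 1² = 16 = 4² ⇒ 17 = 1² + 4².
  89: 89 − 1² = 88, 89 − 2² = 85, 89 − 3² = 80, 89 − 4² = 73, 89 − 5² = 64 = 8² ⇒ 89 = 5² + 8².
  Combine using the Brahmagupta–Fibonacci identity (a² + b²)(c² + d²) = (ac − bd)² + (ad + bc)² = (ac + bd)² + (ad − bc)²:
  17 · 89 = 1513: from (1² + 4²)(5² + 8²), take (1·5 − 4·8, 1·8 + 4·5) = (5 − 32, 8 + 20) = (-27, 28); dropping signs (only squares matter) gives (27, 28); check 27² + 28² = 729 + 784 = 1513 ✓.
  Scale by k = 5: (5·27, 5·28) = (135, 140).
Step 4: Order so x ≤ y and verify: 135² + 140² = 18225 + 19600 = 37825 = n. ✓

n = 37825 = 135² + 140² (one valid representation with x ≤ y).


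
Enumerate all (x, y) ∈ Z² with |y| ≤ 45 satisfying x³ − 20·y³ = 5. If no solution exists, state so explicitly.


The equation is x³ - 20y³ = 5. For fixed y, x³ = 20·y³ + 5, so a solution requires the RHS to be a perfect cube.
Strategy: iterate y from -45 to 45, compute RHS = 20·y³ + 5, and check whether it is a (positive or negative) perfect cube.
Check small values of y:
  y = 0: RHS = 5 is not a perfect cube.
  y = 1: RHS = 25 is not a perfect cube.
  y = -1: RHS = -15 is not a perfect cube.
  y = 2: RHS = 165 is not a perfect cube.
  y = -2: RHS = -155 is not a perfect cube.
  y = 3: RHS = 545 is not a perfect cube.
  y = -3: RHS = -535 is not a perfect cube.
Continuing the search up to |y| = 45 finds no solutions either.
No (x, y) in the scanned range satisfies the equation.

No integer solutions with |y| ≤ 45.


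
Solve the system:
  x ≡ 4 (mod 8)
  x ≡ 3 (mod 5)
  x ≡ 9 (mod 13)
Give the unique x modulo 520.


Moduli 8, 5, 13 are pairwise coprime; by CRT there is a unique solution modulo M = 8 · 5 · 13 = 520.
Solve pairwise, accumulating the modulus:
  Start with x ≡ 4 (mod 8).
  Combine with x ≡ 3 (mod 5): since gcd(8, 5) = 1, we get a unique residue mod 40.
    Write x = 4 + 8·t and substitute into x ≡ 3 (mod 5): 8·t ≡ 3 − 4 = -1 (mod 5).
    Reduce coefficients mod 5: 3·t ≡ 4 (mod 5).
    The inverse of 3 mod 5 is 2 (since 3·2 = 6 = 1·5 + 1), so t ≡ 2·4 = 8 ≡ 3 (mod 5).
    Then x = 4 + 8·3 = 28, valid modulo lcm(8, 5) = 40: x ≡ 28 (mod 40).
  Combine with x ≡ 9 (mod 13): since gcd(40, 13) = 1, we get a unique residue mod 520.
    Write x = 28 + 40·t and substitute into x ≡ 9 (mod 13): 40·t ≡ 9 − 28 = -19 (mod 13).
    Reduce coefficients mod 13: 1·t ≡ 7 (mod 13).
    So t ≡ 7 (mod 13).
    Then x = 28 + 40·7 = 308, valid modulo lcm(40, 13) = 520: x ≡ 308 (mod 520).
Verify: 308 mod 8 = 4 ✓, 308 mod 5 = 3 ✓, 308 mod 13 = 9 ✓.

x ≡ 308 (mod 520).


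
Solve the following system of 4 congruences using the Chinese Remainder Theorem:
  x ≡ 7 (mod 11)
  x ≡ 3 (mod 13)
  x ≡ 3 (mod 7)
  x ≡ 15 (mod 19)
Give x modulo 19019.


Product of moduli M = 11 · 13 · 7 · 19 = 19019.
Merge one congruence at a time:
  Start: x ≡ 7 (mod 11).
  Combine with x ≡ 3 (mod 13); new modulus lcm = 143.
    Write x = 7 + 11·t and substitute into x ≡ 3 (mod 13): 11·t ≡ 3 − 7 = -4 (mod 13).
    Reduce coefficients mod 13: 11·t ≡ 9 (mod 13).
    The inverse of 11 mod 13 is 6 (since 11·6 = 66 = 5·13 + 1), so t ≡ 6·9 = 54 ≡ 2 (mod 13).
    Then x = 7 + 11·2 = 29, valid modulo lcm(11, 13) = 143: x ≡ 29 (mod 143).
  Combine with x ≡ 3 (mod 7); new modulus lcm = 1001.
    Write x = 29 + 143·t and substitute into x ≡ 3 (mod 7): 143·t ≡ 3 − 29 = -26 (mod 7).
    Reduce coefficients mod 7: 3·t ≡ 2 (mod 7).
    The inverse of 3 mod 7 is 5 (since 3·5 = 15 = 2·7 + 1), so t ≡ 5·2 = 10 ≡ 3 (mod 7).
    Then x = 29 + 143·3 = 458, valid modulo lcm(143, 7) = 1001: x ≡ 458 (mod 1001).
  Combine with x ≡ 15 (mod 19); new modulus lcm = 19019.
    Write x = 458 + 1001·t and substitute into x ≡ 15 (mod 19): 1001·t ≡ 15 − 458 = -443 (mod 19).
    Reduce coefficients mod 19: 13·t ≡ 13 (mod 19).
    The inverse of 13 mod 19 is 3 (since 13·3 = 39 = 2·19 + 1), so t ≡ 3·13 = 39 ≡ 1 (mod 19).
    Then x = 458 + 1001·1 = 1459, valid modulo lcm(1001, 19) = 19019: x ≡ 1459 (mod 19019).
Verify against each original: 1459 mod 11 = 7, 1459 mod 13 = 3, 1459 mod 7 = 3, 1459 mod 19 = 15.

x ≡ 1459 (mod 19019).


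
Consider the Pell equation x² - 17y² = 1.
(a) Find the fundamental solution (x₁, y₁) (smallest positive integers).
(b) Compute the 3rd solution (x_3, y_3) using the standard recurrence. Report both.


Step 1: Find the fundamental solution (x₁, y₁) of x² - 17y² = 1.
  Expand √17 as a continued fraction. a₀ = ⌊√17⌋ = 4; iterate m_{k+1} = d_k·a_k − m_k, d_{k+1} = (17 − m_{k+1}²)/d_k, a_{k+1} = ⌊(a₀ + m_{k+1})/d_{k+1}⌋ (starting m₀ = 0, d₀ = 1), with convergents p_k = a_k·p_{k-1} + p_{k-2}, q_k = a_k·q_{k-1} + q_{k-2} (p₋₁ = 1, q₋₁ = 0):
  k = 0: a₀ = 4; p₀/q₀ = 4/1; p₀² − 17·q₀² = 16 − 17 = -1.
  k = 1: m = 4, d = 1, a = ⌊(4 + 4)/1⌋ = 8; p/q = (8·4 + 1)/(8·1 + 0) = 33/8; p² − 17·q² = 1089 − 1088 = 1.
  The first convergent with p² − 17·q² = 1 gives the fundamental solution (x₁, y₁) = (33, 8).
Step 2: Apply the recurrence (x_{n+1}, y_{n+1}) = (x₁x_n + 17y₁y_n, x₁y_n + y₁x_n) repeatedly.
  From (x_1, y_1) = (33, 8): x_2 = 33·33 + 17·8·8 = 2177; y_2 = 33·8 + 8·33 = 528.
  From (x_2, y_2) = (2177, 528): x_3 = 33·2177 + 17·8·528 = 143649; y_3 = 33·528 + 8·2177 = 34840.
Step 3: Verify x_3² - 17·y_3² = 20635035201 - 20635035200 = 1 (should be 1). ✓

(x_1, y_1) = (33, 8); (x_3, y_3) = (143649, 34840).


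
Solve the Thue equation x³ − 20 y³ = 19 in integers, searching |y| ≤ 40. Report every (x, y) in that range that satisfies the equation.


The equation is x³ - 20y³ = 19. For fixed y, x³ = 20·y³ + 19, so a solution requires the RHS to be a perfect cube.
Strategy: iterate y from -40 to 40, compute RHS = 20·y³ + 19, and check whether it is a (positive or negative) perfect cube.
Check small values of y:
  y = 0: RHS = 19 is not a perfect cube.
  y = 1: RHS = 39 is not a perfect cube.
  y = -1: RHS = -1 = (-1)³ ⇒ x = -1 works.
  y = 2: RHS = 179 is not a perfect cube.
  y = -2: RHS = -141 is not a perfect cube.
  y = 3: RHS = 559 is not a perfect cube.
  y = -3: RHS = -521 is not a perfect cube.
Continuing the search up to |y| = 40 finds no further solutions beyond those listed.
Collected solutions: (-1, -1).

Solutions (with |y| ≤ 40): (-1, -1).


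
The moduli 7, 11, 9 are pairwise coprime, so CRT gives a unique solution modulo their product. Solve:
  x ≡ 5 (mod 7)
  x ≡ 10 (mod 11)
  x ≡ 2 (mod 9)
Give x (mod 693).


Moduli 7, 11, 9 are pairwise coprime; by CRT there is a unique solution modulo M = 7 · 11 · 9 = 693.
Solve pairwise, accumulating the modulus:
  Start with x ≡ 5 (mod 7).
  Combine with x ≡ 10 (mod 11): since gcd(7, 11) = 1, we get a unique residue mod 77.
    Write x = 5 + 7·t and substitute into x ≡ 10 (mod 11): 7·t ≡ 10 − 5 = 5 (mod 11).
    The inverse of 7 mod 11 is 8 (since 7·8 = 56 = 5·11 + 1), so t ≡ 8·5 = 40 ≡ 7 (mod 11).
    Then x = 5 + 7·7 = 54, valid modulo lcm(7, 11) = 77: x ≡ 54 (mod 77).
  Combine with x ≡ 2 (mod 9): since gcd(77, 9) = 1, we get a unique residue mod 693.
    Write x = 54 + 77·t and substitute into x ≡ 2 (mod 9): 77·t ≡ 2 − 54 = -52 (mod 9).
    Reduce coefficients mod 9: 5·t ≡ 2 (mod 9).
    The inverse of 5 mod 9 is 2 (since 5·2 = 10 = 1·9 + 1), so t ≡ 2·2 = 4 ≡ 4 (mod 9).
    Then x = 54 + 77·4 = 362, valid modulo lcm(77, 9) = 693: x ≡ 362 (mod 693).
Verify: 362 mod 7 = 5 ✓, 362 mod 11 = 10 ✓, 362 mod 9 = 2 ✓.

x ≡ 362 (mod 693).


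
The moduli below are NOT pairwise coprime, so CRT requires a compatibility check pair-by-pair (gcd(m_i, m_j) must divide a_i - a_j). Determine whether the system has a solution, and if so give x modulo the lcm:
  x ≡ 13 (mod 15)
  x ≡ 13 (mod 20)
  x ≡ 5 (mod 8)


Moduli 15, 20, 8 are not pairwise coprime, so CRT works modulo lcm(m_i) when all pairwise compatibility conditions hold.
Pairwise compatibility: gcd(m_i, m_j) must divide a_i - a_j for every pair.
Merge one congruence at a time:
  Start: x ≡ 13 (mod 15).
  Combine with x ≡ 13 (mod 20): gcd(15, 20) = 5; 13 - 13 = 0, which IS divisible by 5, so compatible.
    Write x = 13 + 15·t and substitute into x ≡ 13 (mod 20): 15·t ≡ 13 − 13 = 0 (mod 20).
    Divide the congruence (and modulus) by g = 5: 3·t ≡ 0 (mod 4).
    The inverse of 3 mod 4 is 3 (since 3·3 = 9 = 2·4 + 1), so t ≡ 3·0 = 0 ≡ 0 (mod 4).
    Then x = 13 + 15·0 = 13, valid modulo lcm(15, 20) = 60: x ≡ 13 (mod 60).
  Combine with x ≡ 5 (mod 8): gcd(60, 8) = 4; 5 - 13 = -8, which IS divisible by 4, so compatible.
    Write x = 13 + 60·t and substitute into x ≡ 5 (mod 8): 60·t ≡ 5 − 13 = -8 (mod 8).
    Divide the congruence (and modulus) by g = 4: 15·t ≡ -2 (mod 2).
    Reduce coefficients mod 2: 1·t ≡ 0 (mod 2).
    So t ≡ 0 (mod 2).
    Then x = 13 + 60·0 = 13, valid modulo lcm(60, 8) = 120: x ≡ 13 (mod 120).
Verify: 13 mod 15 = 13, 13 mod 20 = 13, 13 mod 8 = 5.

x ≡ 13 (mod 120).


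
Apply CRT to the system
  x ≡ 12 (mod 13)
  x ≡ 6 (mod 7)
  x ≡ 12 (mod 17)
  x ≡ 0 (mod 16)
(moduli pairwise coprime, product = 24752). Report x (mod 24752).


Product of moduli M = 13 · 7 · 17 · 16 = 24752.
Merge one congruence at a time:
  Start: x ≡ 12 (mod 13).
  Combine with x ≡ 6 (mod 7); new modulus lcm = 91.
    Write x = 12 + 13·t and substitute into x ≡ 6 (mod 7): 13·t ≡ 6 − 12 = -6 (mod 7).
    Reduce coefficients mod 7: 6·t ≡ 1 (mod 7).
    The inverse of 6 mod 7 is 6 (since 6·6 = 36 = 5·7 + 1), so t ≡ 6·1 = 6 ≡ 6 (mod 7).
    Then x = 12 + 13·6 = 90, valid modulo lcm(13, 7) = 91: x ≡ 90 (mod 91).
  Combine with x ≡ 12 (mod 17); new modulus lcm = 1547.
    Write x = 90 + 91·t and substitute into x ≡ 12 (mod 17): 91·t ≡ 12 − 90 = -78 (mod 17).
    Reduce coefficients mod 17: 6·t ≡ 7 (mod 17).
    The inverse of 6 mod 17 is 3 (since 6·3 = 18 = 1·17 + 1), so t ≡ 3·7 = 21 ≡ 4 (mod 17).
    Then x = 90 + 91·4 = 454, valid modulo lcm(91, 17) = 1547: x ≡ 454 (mod 1547).
  Combine with x ≡ 0 (mod 16); new modulus lcm = 24752.
    Write x = 454 + 1547·t and substitute into x ≡ 0 (mod 16): 1547·t ≡ 0 − 454 = -454 (mod 16).
    Reduce coefficients mod 16: 11·t ≡ 10 (mod 16).
    The inverse of 11 mod 16 is 3 (since 11·3 = 33 = 2·16 + 1), so t ≡ 3·10 = 30 ≡ 14 (mod 16).
    Then x = 454 + 1547·14 = 22112, valid modulo lcm(1547, 16) = 24752: x ≡ 22112 (mod 24752).
Verify against each original: 22112 mod 13 = 12, 22112 mod 7 = 6, 22112 mod 17 = 12, 22112 mod 16 = 0.

x ≡ 22112 (mod 24752).


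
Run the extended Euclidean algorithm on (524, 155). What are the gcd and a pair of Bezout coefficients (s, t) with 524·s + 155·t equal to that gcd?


Euclidean algorithm on (524, 155) — divide until remainder is 0:
  524 = 3 · 155 + 59
  155 = 2 · 59 + 37
  59 = 1 · 37 + 22
  37 = 1 · 22 + 15
  22 = 1 · 15 + 7
  15 = 2 · 7 + 1
  7 = 7 · 1 + 0
gcd(524, 155) = 1.
Track Bezout coefficients alongside the remainders: start with r₀ = 524 = a·1 + b·0 (s = 1, t = 0) and r₁ = 155 = a·0 + b·1 (s = 0, t = 1); each new remainder r_{k+1} = r_{k-1} − q_k·r_k inherits s_{k+1} = s_{k-1} − q_k·s_k, t_{k+1} = t_{k-1} − q_k·t_k, so r_k = a·s_k + b·t_k at every step:
  q = 3: r = 59, s = 1 − 3·0 = 1, t = 0 − 3·1 = -3  (check: 524·1 + 155·(-3) = 59)
  q = 2: r = 37, s = 0 − 2·1 = -2, t = 1 − 2·(-3) = 7  (check: 524·(-2) + 155·7 = 37)
  q = 1: r = 22, s = 1 − 1·(-2) = 3, t = -3 − 1·7 = -10  (check: 524·3 + 155·(-10) = 22)
  q = 1: r = 15, s = -2 − 1·3 = -5, t = 7 − 1·(-10) = 17  (check: 524·(-5) + 155·17 = 15)
  q = 1: r = 7, s = 3 − 1·(-5) = 8, t = -10 − 1·17 = -27  (check: 524·8 + 155·(-27) = 7)
  q = 2: r = 1, s = -5 − 2·8 = -21, t = 17 − 2·(-27) = 71  (check: 524·(-21) + 155·71 = 1)
The row with r = 1 (the gcd) gives the Bezout coefficients s = -21, t = 71.
Result: 524 · (-21) + 155 · (71) = 1.

gcd(524, 155) = 1; s = -21, t = 71 (check: 524·(-21) + 155·71 = 1).


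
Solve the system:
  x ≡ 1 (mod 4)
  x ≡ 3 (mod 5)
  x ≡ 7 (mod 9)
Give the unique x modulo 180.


Moduli 4, 5, 9 are pairwise coprime; by CRT there is a unique solution modulo M = 4 · 5 · 9 = 180.
Solve pairwise, accumulating the modulus:
  Start with x ≡ 1 (mod 4).
  Combine with x ≡ 3 (mod 5): since gcd(4, 5) = 1, we get a unique residue mod 20.
    Write x = 1 + 4·t and substitute into x ≡ 3 (mod 5): 4·t ≡ 3 − 1 = 2 (mod 5).
    The inverse of 4 mod 5 is 4 (since 4·4 = 16 = 3·5 + 1), so t ≡ 4·2 = 8 ≡ 3 (mod 5).
    Then x = 1 + 4·3 = 13, valid modulo lcm(4, 5) = 20: x ≡ 13 (mod 20).
  Combine with x ≡ 7 (mod 9): since gcd(20, 9) = 1, we get a unique residue mod 180.
    Write x = 13 + 20·t and substitute into x ≡ 7 (mod 9): 20·t ≡ 7 − 13 = -6 (mod 9).
    Reduce coefficients mod 9: 2·t ≡ 3 (mod 9).
    The inverse of 2 mod 9 is 5 (since 2·5 = 10 = 1·9 + 1), so t ≡ 5·3 = 15 ≡ 6 (mod 9).
    Then x = 13 + 20·6 = 133, valid modulo lcm(20, 9) = 180: x ≡ 133 (mod 180).
Verify: 133 mod 4 = 1 ✓, 133 mod 5 = 3 ✓, 133 mod 9 = 7 ✓.

x ≡ 133 (mod 180).


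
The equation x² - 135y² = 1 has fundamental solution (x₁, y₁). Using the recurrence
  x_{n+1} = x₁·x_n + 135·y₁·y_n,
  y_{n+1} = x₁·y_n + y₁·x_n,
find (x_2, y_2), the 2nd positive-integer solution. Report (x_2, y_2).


Step 1: Find the fundamental solution (x₁, y₁) of x² - 135y² = 1.
  Expand √135 as a continued fraction. a₀ = ⌊√135⌋ = 11; iterate m_{k+1} = d_k·a_k − m_k, d_{k+1} = (135 − m_{k+1}²)/d_k, a_{k+1} = ⌊(a₀ + m_{k+1})/d_{k+1}⌋ (starting m₀ = 0, d₀ = 1), with convergents p_k = a_k·p_{k-1} + p_{k-2}, q_k = a_k·q_{k-1} + q_{k-2} (p₋₁ = 1, q₋₁ = 0):
  k = 0: a₀ = 11; p₀/q₀ = 11/1; p₀² − 135·q₀² = 121 − 135 = -14.
  k = 1: m = 11, d = 14, a = ⌊(11 + 11)/14⌋ = 1; p/q = (1·11 + 1)/(1·1 + 0) = 12/1; p² − 135·q² = 144 − 135 = 9.
  k = 2: m = 3, d = 9, a = ⌊(11 + 3)/9⌋ = 1; p/q = (1·12 + 11)/(1·1 + 1) = 23/2; p² − 135·q² = 529 − 540 = -11.
  k = 3: m = 6, d = 11, a = ⌊(11 + 6)/11⌋ = 1; p/q = (1·23 + 12)/(1·2 + 1) = 35/3; p² − 135·q² = 1225 − 1215 = 10.
  k = 4: m = 5, d = 10, a = ⌊(11 + 5)/10⌋ = 1; p/q = (1·35 + 23)/(1·3 + 2) = 58/5; p² − 135·q² = 3364 − 3375 = -11.
  k = 5: m = 5, d = 11, a = ⌊(11 + 5)/11⌋ = 1; p/q = (1·58 + 35)/(1·5 + 3) = 93/8; p² − 135·q² = 8649 − 8640 = 9.
  k = 6: m = 6, d = 9, a = ⌊(11 + 6)/9⌋ = 1; p/q = (1·93 + 58)/(1·8 + 5) = 151/13; p² − 135·q² = 22801 − 22815 = -14.
  k = 7: m = 3, d = 14, a = ⌊(11 + 3)/14⌋ = 1; p/q = (1·151 + 93)/(1·13 + 8) = 244/21; p² − 135·q² = 59536 − 59535 = 1.
  The first convergent with p² − 135·q² = 1 gives the fundamental solution (x₁, y₁) = (244, 21).
Step 2: Apply the recurrence (x_{n+1}, y_{n+1}) = (x₁x_n + 135y₁y_n, x₁y_n + y₁x_n) repeatedly.
  From (x_1, y_1) = (244, 21): x_2 = 244·244 + 135·21·21 = 119071; y_2 = 244·21 + 21·244 = 10248.
Step 3: Verify x_2² - 135·y_2² = 14177903041 - 14177903040 = 1 (should be 1). ✓

(x_1, y_1) = (244, 21); (x_2, y_2) = (119071, 10248).


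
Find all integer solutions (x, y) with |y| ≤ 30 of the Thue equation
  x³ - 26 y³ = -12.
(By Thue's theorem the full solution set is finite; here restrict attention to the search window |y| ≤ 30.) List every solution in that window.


The equation is x³ - 26y³ = -12. For fixed y, x³ = 26·y³ − 12, so a solution requires the RHS to be a perfect cube.
Strategy: iterate y from -30 to 30, compute RHS = 26·y³ − 12, and check whether it is a (positive or negative) perfect cube.
Check small values of y:
  y = 0: RHS = -12 is not a perfect cube.
  y = 1: RHS = 14 is not a perfect cube.
  y = -1: RHS = -38 is not a perfect cube.
  y = 2: RHS = 196 is not a perfect cube.
  y = -2: RHS = -220 is not a perfect cube.
  y = 3: RHS = 690 is not a perfect cube.
  y = -3: RHS = -714 is not a perfect cube.
Continuing the search up to |y| = 30 finds no solutions either.
No (x, y) in the scanned range satisfies the equation.

No integer solutions with |y| ≤ 30.


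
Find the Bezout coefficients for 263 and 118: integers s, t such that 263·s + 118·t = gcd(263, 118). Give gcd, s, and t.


Euclidean algorithm on (263, 118) — divide until remainder is 0:
  263 = 2 · 118 + 27
  118 = 4 · 27 + 10
  27 = 2 · 10 + 7
  10 = 1 · 7 + 3
  7 = 2 · 3 + 1
  3 = 3 · 1 + 0
gcd(263, 118) = 1.
Track Bezout coefficients alongside the remainders: start with r₀ = 263 = a·1 + b·0 (s = 1, t = 0) and r₁ = 118 = a·0 + b·1 (s = 0, t = 1); each new remainder r_{k+1} = r_{k-1} − q_k·r_k inherits s_{k+1} = s_{k-1} − q_k·s_k, t_{k+1} = t_{k-1} − q_k·t_k, so r_k = a·s_k + b·t_k at every step:
  q = 2: r = 27, s = 1 − 2·0 = 1, t = 0 − 2·1 = -2  (check: 263·1 + 118·(-2) = 27)
  q = 4: r = 10, s = 0 − 4·1 = -4, t = 1 − 4·(-2) = 9  (check: 263·(-4) + 118·9 = 10)
  q = 2: r = 7, s = 1 − 2·(-4) = 9, t = -2 − 2·9 = -20  (check: 263·9 + 118·(-20) = 7)
  q = 1: r = 3, s = -4 − 1·9 = -13, t = 9 − 1·(-20) = 29  (check: 263·(-13) + 118·29 = 3)
  q = 2: r = 1, s = 9 − 2·(-13) = 35, t = -20 − 2·29 = -78  (check: 263·35 + 118·(-78) = 1)
The row with r = 1 (the gcd) gives the Bezout coefficients s = 35, t = -78.
Result: 263 · (35) + 118 · (-78) = 1.

gcd(263, 118) = 1; s = 35, t = -78 (check: 263·35 + 118·(-78) = 1).


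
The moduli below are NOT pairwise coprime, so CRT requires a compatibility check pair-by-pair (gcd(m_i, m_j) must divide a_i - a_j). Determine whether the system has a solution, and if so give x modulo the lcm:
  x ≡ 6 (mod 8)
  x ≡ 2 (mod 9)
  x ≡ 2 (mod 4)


Moduli 8, 9, 4 are not pairwise coprime, so CRT works modulo lcm(m_i) when all pairwise compatibility conditions hold.
Pairwise compatibility: gcd(m_i, m_j) must divide a_i - a_j for every pair.
Merge one congruence at a time:
  Start: x ≡ 6 (mod 8).
  Combine with x ≡ 2 (mod 9): gcd(8, 9) = 1; 2 - 6 = -4, which IS divisible by 1, so compatible.
    Write x = 6 + 8·t and substitute into x ≡ 2 (mod 9): 8·t ≡ 2 − 6 = -4 (mod 9).
    Reduce coefficients mod 9: 8·t ≡ 5 (mod 9).
    The inverse of 8 mod 9 is 8 (since 8·8 = 64 = 7·9 + 1), so t ≡ 8·5 = 40 ≡ 4 (mod 9).
    Then x = 6 + 8·4 = 38, valid modulo lcm(8, 9) = 72: x ≡ 38 (mod 72).
  Combine with x ≡ 2 (mod 4): gcd(72, 4) = 4; 2 - 38 = -36, which IS divisible by 4, so compatible.
    Write x = 38 + 72·t and substitute into x ≡ 2 (mod 4): 72·t ≡ 2 − 38 = -36 (mod 4).
    Divide the congruence (and modulus) by g = 4: 18·t ≡ -9 (mod 1).
    Modulo 1 every t works; take t = 0.
    Then x = 38 + 72·0 = 38, valid modulo lcm(72, 4) = 72: x ≡ 38 (mod 72).
Verify: 38 mod 8 = 6, 38 mod 9 = 2, 38 mod 4 = 2.

x ≡ 38 (mod 72).


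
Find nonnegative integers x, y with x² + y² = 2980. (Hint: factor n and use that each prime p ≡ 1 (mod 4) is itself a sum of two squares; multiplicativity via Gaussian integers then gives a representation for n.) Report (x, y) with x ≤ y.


Step 1: Factor n = 2980 = 2^2 · 5 · 149.
Step 2: Check the mod-4 condition on each prime factor: 2 = 2 (special); 5 ≡ 1 (mod 4), exponent 1; 149 ≡ 1 (mod 4), exponent 1.
All primes ≡ 3 (mod 4) appear to even exponent (or don't appear), so by the two-squares theorem n IS expressible as a sum of two squares.
Step 3: Build a representation. Group n = k² · m with k = 2 and m = 5 · 149 = 745 (a product of primes ≡ 1 (mod 4)); a representation of m scales to one of n via (k·x)² + (k·y)² = k²(x² + y²). Each prime p ≡ 1 (mod 4) is itself a sum of two squares; find a² by testing p − a² for a perfect square:
  5: 5 − 1² = 4 = 2² ⇒ 5 = 1² + 2².
  149: 149 − 1² = 148, 149 − 2² = 145, 149 − 3² = 140, 149 − 4² = 133, 149 − 5² = 124, 149 − 6² = 113, 149 − 7² = 100 = 10² ⇒ 149 = 7² + 10².
  Combine using the Brahmagupta–Fibonacci identity (a² + b²)(c² + d²) = (ac − bd)² + (ad + bc)² = (ac + bd)² + (ad − bc)²:
  5 · 149 = 745: from (1² + 2²)(7² + 10²), take (1·7 − 2·10, 1·10 + 2·7) = (7 − 20, 10 + 14) = (-13, 24); dropping signs (only squares matter) gives (13, 24); check 13² + 24² = 169 + 576 = 745 ✓.
  Scale by k = 2: (2·13, 2·24) = (26, 48).
Step 4: Order so x ≤ y and verify: 26² + 48² = 676 + 2304 = 2980 = n. ✓

n = 2980 = 26² + 48² (one valid representation with x ≤ y).


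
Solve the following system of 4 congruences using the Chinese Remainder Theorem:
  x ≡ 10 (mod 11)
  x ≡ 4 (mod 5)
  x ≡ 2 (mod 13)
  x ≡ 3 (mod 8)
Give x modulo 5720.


Product of moduli M = 11 · 5 · 13 · 8 = 5720.
Merge one congruence at a time:
  Start: x ≡ 10 (mod 11).
  Combine with x ≡ 4 (mod 5); new modulus lcm = 55.
    Write x = 10 + 11·t and substitute into x ≡ 4 (mod 5): 11·t ≡ 4 − 10 = -6 (mod 5).
    Reduce coefficients mod 5: 1·t ≡ 4 (mod 5).
    So t ≡ 4 (mod 5).
    Then x = 10 + 11·4 = 54, valid modulo lcm(11, 5) = 55: x ≡ 54 (mod 55).
  Combine with x ≡ 2 (mod 13); new modulus lcm = 715.
    Write x = 54 + 55·t and substitute into x ≡ 2 (mod 13): 55·t ≡ 2 − 54 = -52 (mod 13).
    Reduce coefficients mod 13: 3·t ≡ 0 (mod 13).
    The inverse of 3 mod 13 is 9 (since 3·9 = 27 = 2·13 + 1), so t ≡ 9·0 = 0 ≡ 0 (mod 13).
    Then x = 54 + 55·0 = 54, valid modulo lcm(55, 13) = 715: x ≡ 54 (mod 715).
  Combine with x ≡ 3 (mod 8); new modulus lcm = 5720.
    Write x = 54 + 715·t and substitute into x ≡ 3 (mod 8): 715·t ≡ 3 − 54 = -51 (mod 8).
    Reduce coefficients mod 8: 3·t ≡ 5 (mod 8).
    The inverse of 3 mod 8 is 3 (since 3·3 = 9 = 1·8 + 1), so t ≡ 3·5 = 15 ≡ 7 (mod 8).
    Then x = 54 + 715·7 = 5059, valid modulo lcm(715, 8) = 5720: x ≡ 5059 (mod 5720).
Verify against each original: 5059 mod 11 = 10, 5059 mod 5 = 4, 5059 mod 13 = 2, 5059 mod 8 = 3.

x ≡ 5059 (mod 5720).


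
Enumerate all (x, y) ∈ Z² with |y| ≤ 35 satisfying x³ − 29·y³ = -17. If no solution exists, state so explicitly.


The equation is x³ - 29y³ = -17. For fixed y, x³ = 29·y³ − 17, so a solution requires the RHS to be a perfect cube.
Strategy: iterate y from -35 to 35, compute RHS = 29·y³ − 17, and check whether it is a (positive or negative) perfect cube.
Check small values of y:
  y = 0: RHS = -17 is not a perfect cube.
  y = 1: RHS = 12 is not a perfect cube.
  y = -1: RHS = -46 is not a perfect cube.
  y = 2: RHS = 215 is not a perfect cube.
  y = -2: RHS = -249 is not a perfect cube.
  y = 3: RHS = 766 is not a perfect cube.
  y = -3: RHS = -800 is not a perfect cube.
Continuing the search up to |y| = 35 finds no solutions either.
No (x, y) in the scanned range satisfies the equation.

No integer solutions with |y| ≤ 35.


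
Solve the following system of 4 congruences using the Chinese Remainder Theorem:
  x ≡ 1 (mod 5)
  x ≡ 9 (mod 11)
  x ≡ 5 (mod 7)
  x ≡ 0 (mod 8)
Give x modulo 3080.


Product of moduli M = 5 · 11 · 7 · 8 = 3080.
Merge one congruence at a time:
  Start: x ≡ 1 (mod 5).
  Combine with x ≡ 9 (mod 11); new modulus lcm = 55.
    Write x = 1 + 5·t and substitute into x ≡ 9 (mod 11): 5·t ≡ 9 − 1 = 8 (mod 11).
    The inverse of 5 mod 11 is 9 (since 5·9 = 45 = 4·11 + 1), so t ≡ 9·8 = 72 ≡ 6 (mod 11).
    Then x = 1 + 5·6 = 31, valid modulo lcm(5, 11) = 55: x ≡ 31 (mod 55).
  Combine with x ≡ 5 (mod 7); new modulus lcm = 385.
    Write x = 31 + 55·t and substitute into x ≡ 5 (mod 7): 55·t ≡ 5 − 31 = -26 (mod 7).
    Reduce coefficients mod 7: 6·t ≡ 2 (mod 7).
    The inverse of 6 mod 7 is 6 (since 6·6 = 36 = 5·7 + 1), so t ≡ 6·2 = 12 ≡ 5 (mod 7).
    Then x = 31 + 55·5 = 306, valid modulo lcm(55, 7) = 385: x ≡ 306 (mod 385).
  Combine with x ≡ 0 (mod 8); new modulus lcm = 3080.
    Write x = 306 + 385·t and substitute into x ≡ 0 (mod 8): 385·t ≡ 0 − 306 = -306 (mod 8).
    Reduce coefficients mod 8: 1·t ≡ 6 (mod 8).
    So t ≡ 6 (mod 8).
    Then x = 306 + 385·6 = 2616, valid modulo lcm(385, 8) = 3080: x ≡ 2616 (mod 3080).
Verify against each original: 2616 mod 5 = 1, 2616 mod 11 = 9, 2616 mod 7 = 5, 2616 mod 8 = 0.

x ≡ 2616 (mod 3080).


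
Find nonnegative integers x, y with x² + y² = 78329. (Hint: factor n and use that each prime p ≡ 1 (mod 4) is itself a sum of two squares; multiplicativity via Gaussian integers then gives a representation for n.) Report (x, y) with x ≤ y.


Step 1: Factor n = 78329 = 29 · 37 · 73.
Step 2: Check the mod-4 condition on each prime factor: 29 ≡ 1 (mod 4), exponent 1; 37 ≡ 1 (mod 4), exponent 1; 73 ≡ 1 (mod 4), exponent 1.
All primes ≡ 3 (mod 4) appear to even exponent (or don't appear), so by the two-squares theorem n IS expressible as a sum of two squares.
Step 3: Build a representation. Here n = 29 · 37 · 73 is a product of primes ≡ 1 (mod 4). Each prime p ≡ 1 (mod 4) is itself a sum of two squares; find a² by testing p − a² for a perfect square:
  29: 29 − 1² = 28, 29 − 2² = 25 = 5² ⇒ 29 = 2² + 5².
  37: 37 − 1² = 36 = 6² ⇒ 37 = 1² + 6².
  73: 73 − 1² = 72, 73 − 2² = 69, 73 − 3² = 64 = 8² ⇒ 73 = 3² + 8².
  Combine using the Brahmagupta–Fibonacci identity (a² + b²)(c² + d²) = (ac − bd)² + (ad + bc)² = (ac + bd)² + (ad − bc)²:
  29 · 37 = 1073: from (2² + 5²)(1² + 6²), take (2·1 − 5·6, 2·6 + 5·1) = (2 − 30, 12 + 5) = (-28, 17); dropping signs (only squares matter) gives (28, 17); check 28² + 17² = 784 + 289 = 1073 ✓.
  1073 · 73 = 78329: from (28² + 17²)(3² + 8²), take (28·3 − 17·8, 28·8 + 17·3) = (84 − 136, 224 + 51) = (-52, 275); dropping signs (only squares matter) gives (52, 275); check 52² + 275² = 2704 + 75625 = 78329 ✓.
Step 4: Order so x ≤ y and verify: 52² + 275² = 2704 + 75625 = 78329 = n. ✓

n = 78329 = 52² + 275² (one valid representation with x ≤ y).


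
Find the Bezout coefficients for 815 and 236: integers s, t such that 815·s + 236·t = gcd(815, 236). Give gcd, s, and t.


Euclidean algorithm on (815, 236) — divide until remainder is 0:
  815 = 3 · 236 + 107
  236 = 2 · 107 + 22
  107 = 4 · 22 + 19
  22 = 1 · 19 + 3
  19 = 6 · 3 + 1
  3 = 3 · 1 + 0
gcd(815, 236) = 1.
Track Bezout coefficients alongside the remainders: start with r₀ = 815 = a·1 + b·0 (s = 1, t = 0) and r₁ = 236 = a·0 + b·1 (s = 0, t = 1); each new remainder r_{k+1} = r_{k-1} − q_k·r_k inherits s_{k+1} = s_{k-1} − q_k·s_k, t_{k+1} = t_{k-1} − q_k·t_k, so r_k = a·s_k + b·t_k at every step:
  q = 3: r = 107, s = 1 − 3·0 = 1, t = 0 − 3·1 = -3  (check: 815·1 + 236·(-3) = 107)
  q = 2: r = 22, s = 0 − 2·1 = -2, t = 1 − 2·(-3) = 7  (check: 815·(-2) + 236·7 = 22)
  q = 4: r = 19, s = 1 − 4·(-2) = 9, t = -3 − 4·7 = -31  (check: 815·9 + 236·(-31) = 19)
  q = 1: r = 3, s = -2 − 1·9 = -11, t = 7 − 1·(-31) = 38  (check: 815·(-11) + 236·38 = 3)
  q = 6: r = 1, s = 9 − 6·(-11) = 75, t = -31 − 6·38 = -259  (check: 815·75 + 236·(-259) = 1)
The row with r = 1 (the gcd) gives the Bezout coefficients s = 75, t = -259.
Result: 815 · (75) + 236 · (-259) = 1.

gcd(815, 236) = 1; s = 75, t = -259 (check: 815·75 + 236·(-259) = 1).


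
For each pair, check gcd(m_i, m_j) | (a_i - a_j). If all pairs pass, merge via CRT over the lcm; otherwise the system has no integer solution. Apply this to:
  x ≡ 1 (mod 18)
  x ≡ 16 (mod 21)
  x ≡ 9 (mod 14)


Moduli 18, 21, 14 are not pairwise coprime, so CRT works modulo lcm(m_i) when all pairwise compatibility conditions hold.
Pairwise compatibility: gcd(m_i, m_j) must divide a_i - a_j for every pair.
Merge one congruence at a time:
  Start: x ≡ 1 (mod 18).
  Combine with x ≡ 16 (mod 21): gcd(18, 21) = 3; 16 - 1 = 15, which IS divisible by 3, so compatible.
    Write x = 1 + 18·t and substitute into x ≡ 16 (mod 21): 18·t ≡ 16 − 1 = 15 (mod 21).
    Divide the congruence (and modulus) by g = 3: 6·t ≡ 5 (mod 7).
    The inverse of 6 mod 7 is 6 (since 6·6 = 36 = 5·7 + 1), so t ≡ 6·5 = 30 ≡ 2 (mod 7).
    Then x = 1 + 18·2 = 37, valid modulo lcm(18, 21) = 126: x ≡ 37 (mod 126).
  Combine with x ≡ 9 (mod 14): gcd(126, 14) = 14; 9 - 37 = -28, which IS divisible by 14, so compatible.
    Write x = 37 + 126·t and substitute into x ≡ 9 (mod 14): 126·t ≡ 9 − 37 = -28 (mod 14).
    Divide the congruence (and modulus) by g = 14: 9·t ≡ -2 (mod 1).
    Modulo 1 every t works; take t = 0.
    Then x = 37 + 126·0 = 37, valid modulo lcm(126, 14) = 126: x ≡ 37 (mod 126).
Verify: 37 mod 18 = 1, 37 mod 21 = 16, 37 mod 14 = 9.

x ≡ 37 (mod 126).


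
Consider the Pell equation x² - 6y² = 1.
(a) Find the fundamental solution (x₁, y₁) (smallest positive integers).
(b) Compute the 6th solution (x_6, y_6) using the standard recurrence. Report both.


Step 1: Find the fundamental solution (x₁, y₁) of x² - 6y² = 1.
  Expand √6 as a continued fraction. a₀ = ⌊√6⌋ = 2; iterate m_{k+1} = d_k·a_k − m_k, d_{k+1} = (6 − m_{k+1}²)/d_k, a_{k+1} = ⌊(a₀ + m_{k+1})/d_{k+1}⌋ (starting m₀ = 0, d₀ = 1), with convergents p_k = a_k·p_{k-1} + p_{k-2}, q_k = a_k·q_{k-1} + q_{k-2} (p₋₁ = 1, q₋₁ = 0):
  k = 0: a₀ = 2; p₀/q₀ = 2/1; p₀² − 6·q₀² = 4 − 6 = -2.
  k = 1: m = 2, d = 2, a = ⌊(2 + 2)/2⌋ = 2; p/q = (2·2 + 1)/(2·1 + 0) = 5/2; p² − 6·q² = 25 − 24 = 1.
  The first convergent with p² − 6·q² = 1 gives the fundamental solution (x₁, y₁) = (5, 2).
Step 2: Apply the recurrence (x_{n+1}, y_{n+1}) = (x₁x_n + 6y₁y_n, x₁y_n + y₁x_n) repeatedly.
  From (x_1, y_1) = (5, 2): x_2 = 5·5 + 6·2·2 = 49; y_2 = 5·2 + 2·5 = 20.
  From (x_2, y_2) = (49, 20): x_3 = 5·49 + 6·2·20 = 485; y_3 = 5·20 + 2·49 = 198.
  From (x_3, y_3) = (485, 198): x_4 = 5·485 + 6·2·198 = 4801; y_4 = 5·198 + 2·485 = 1960.
  From (x_4, y_4) = (4801, 1960): x_5 = 5·4801 + 6·2·1960 = 47525; y_5 = 5·1960 + 2·4801 = 19402.
  From (x_5, y_5) = (47525, 19402): x_6 = 5·47525 + 6·2·19402 = 470449; y_6 = 5·19402 + 2·47525 = 192060.
Step 3: Verify x_6² - 6·y_6² = 221322261601 - 221322261600 = 1 (should be 1). ✓

(x_1, y_1) = (5, 2); (x_6, y_6) = (470449, 192060).


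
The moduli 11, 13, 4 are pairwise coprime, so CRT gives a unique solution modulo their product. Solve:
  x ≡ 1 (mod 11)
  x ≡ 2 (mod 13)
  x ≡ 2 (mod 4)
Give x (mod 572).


Moduli 11, 13, 4 are pairwise coprime; by CRT there is a unique solution modulo M = 11 · 13 · 4 = 572.
Solve pairwise, accumulating the modulus:
  Start with x ≡ 1 (mod 11).
  Combine with x ≡ 2 (mod 13): since gcd(11, 13) = 1, we get a unique residue mod 143.
    Write x = 1 + 11·t and substitute into x ≡ 2 (mod 13): 11·t ≡ 2 − 1 = 1 (mod 13).
    The inverse of 11 mod 13 is 6 (since 11·6 = 66 = 5·13 + 1), so t ≡ 6·1 = 6 ≡ 6 (mod 13).
    Then x = 1 + 11·6 = 67, valid modulo lcm(11, 13) = 143: x ≡ 67 (mod 143).
  Combine with x ≡ 2 (mod 4): since gcd(143, 4) = 1, we get a unique residue mod 572.
    Write x = 67 + 143·t and substitute into x ≡ 2 (mod 4): 143·t ≡ 2 − 67 = -65 (mod 4).
    Reduce coefficients mod 4: 3·t ≡ 3 (mod 4).
    The inverse of 3 mod 4 is 3 (since 3·3 = 9 = 2·4 + 1), so t ≡ 3·3 = 9 ≡ 1 (mod 4).
    Then x = 67 + 143·1 = 210, valid modulo lcm(143, 4) = 572: x ≡ 210 (mod 572).
Verify: 210 mod 11 = 1 ✓, 210 mod 13 = 2 ✓, 210 mod 4 = 2 ✓.

x ≡ 210 (mod 572).


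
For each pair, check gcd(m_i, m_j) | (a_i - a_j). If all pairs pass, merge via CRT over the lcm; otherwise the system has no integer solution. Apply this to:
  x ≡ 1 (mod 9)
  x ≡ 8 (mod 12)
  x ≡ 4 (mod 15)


Moduli 9, 12, 15 are not pairwise coprime, so CRT works modulo lcm(m_i) when all pairwise compatibility conditions hold.
Pairwise compatibility: gcd(m_i, m_j) must divide a_i - a_j for every pair.
Merge one congruence at a time:
  Start: x ≡ 1 (mod 9).
  Combine with x ≡ 8 (mod 12): gcd(9, 12) = 3, and 8 - 1 = 7 is NOT divisible by 3.
    ⇒ system is inconsistent (no integer solution).

No solution (the system is inconsistent).


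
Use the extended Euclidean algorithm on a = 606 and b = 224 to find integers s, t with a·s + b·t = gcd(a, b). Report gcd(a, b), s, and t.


Euclidean algorithm on (606, 224) — divide until remainder is 0:
  606 = 2 · 224 + 158
  224 = 1 · 158 + 66
  158 = 2 · 66 + 26
  66 = 2 · 26 + 14
  26 = 1 · 14 + 12
  14 = 1 · 12 + 2
  12 = 6 · 2 + 0
gcd(606, 224) = 2.
Track Bezout coefficients alongside the remainders: start with r₀ = 606 = a·1 + b·0 (s = 1, t = 0) and r₁ = 224 = a·0 + b·1 (s = 0, t = 1); each new remainder r_{k+1} = r_{k-1} − q_k·r_k inherits s_{k+1} = s_{k-1} − q_k·s_k, t_{k+1} = t_{k-1} − q_k·t_k, so r_k = a·s_k + b·t_k at every step:
  q = 2: r = 158, s = 1 − 2·0 = 1, t = 0 − 2·1 = -2  (check: 606·1 + 224·(-2) = 158)
  q = 1: r = 66, s = 0 − 1·1 = -1, t = 1 − 1·(-2) = 3  (check: 606·(-1) + 224·3 = 66)
  q = 2: r = 26, s = 1 − 2·(-1) = 3, t = -2 − 2·3 = -8  (check: 606·3 + 224·(-8) = 26)
  q = 2: r = 14, s = -1 − 2·3 = -7, t = 3 − 2·(-8) = 19  (check: 606·(-7) + 224·19 = 14)
  q = 1: r = 12, s = 3 − 1·(-7) = 10, t = -8 − 1·19 = -27  (check: 606·10 + 224·(-27) = 12)
  q = 1: r = 2, s = -7 − 1·10 = -17, t = 19 − 1·(-27) = 46  (check: 606·(-17) + 224·46 = 2)
The row with r = 2 (the gcd) gives the Bezout coefficients s = -17, t = 46.
Result: 606 · (-17) + 224 · (46) = 2.

gcd(606, 224) = 2; s = -17, t = 46 (check: 606·(-17) + 224·46 = 2).


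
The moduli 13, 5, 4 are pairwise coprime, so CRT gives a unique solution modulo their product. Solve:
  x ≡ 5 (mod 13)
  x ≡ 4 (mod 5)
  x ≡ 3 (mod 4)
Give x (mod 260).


Moduli 13, 5, 4 are pairwise coprime; by CRT there is a unique solution modulo M = 13 · 5 · 4 = 260.
Solve pairwise, accumulating the modulus:
  Start with x ≡ 5 (mod 13).
  Combine with x ≡ 4 (mod 5): since gcd(13, 5) = 1, we get a unique residue mod 65.
    Write x = 5 + 13·t and substitute into x ≡ 4 (mod 5): 13·t ≡ 4 − 5 = -1 (mod 5).
    Reduce coefficients mod 5: 3·t ≡ 4 (mod 5).
    The inverse of 3 mod 5 is 2 (since 3·2 = 6 = 1·5 + 1), so t ≡ 2·4 = 8 ≡ 3 (mod 5).
    Then x = 5 + 13·3 = 44, valid modulo lcm(13, 5) = 65: x ≡ 44 (mod 65).
  Combine with x ≡ 3 (mod 4): since gcd(65, 4) = 1, we get a unique residue mod 260.
    Write x = 44 + 65·t and substitute into x ≡ 3 (mod 4): 65·t ≡ 3 − 44 = -41 (mod 4).
    Reduce coefficients mod 4: 1·t ≡ 3 (mod 4).
    So t ≡ 3 (mod 4).
    Then x = 44 + 65·3 = 239, valid modulo lcm(65, 4) = 260: x ≡ 239 (mod 260).
Verify: 239 mod 13 = 5 ✓, 239 mod 5 = 4 ✓, 239 mod 4 = 3 ✓.

x ≡ 239 (mod 260).


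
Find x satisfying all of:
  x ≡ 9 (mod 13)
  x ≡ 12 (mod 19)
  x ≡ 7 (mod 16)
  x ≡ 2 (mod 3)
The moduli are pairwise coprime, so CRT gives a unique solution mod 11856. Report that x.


Product of moduli M = 13 · 19 · 16 · 3 = 11856.
Merge one congruence at a time:
  Start: x ≡ 9 (mod 13).
  Combine with x ≡ 12 (mod 19); new modulus lcm = 247.
    Write x = 9 + 13·t and substitute into x ≡ 12 (mod 19): 13·t ≡ 12 − 9 = 3 (mod 19).
    The inverse of 13 mod 19 is 3 (since 13·3 = 39 = 2·19 + 1), so t ≡ 3·3 = 9 ≡ 9 (mod 19).
    Then x = 9 + 13·9 = 126, valid modulo lcm(13, 19) = 247: x ≡ 126 (mod 247).
  Combine with x ≡ 7 (mod 16); new modulus lcm = 3952.
    Write x = 126 + 247·t and substitute into x ≡ 7 (mod 16): 247·t ≡ 7 − 126 = -119 (mod 16).
    Reduce coefficients mod 16: 7·t ≡ 9 (mod 16).
    The inverse of 7 mod 16 is 7 (since 7·7 = 49 = 3·16 + 1), so t ≡ 7·9 = 63 ≡ 15 (mod 16).
    Then x = 126 + 247·15 = 3831, valid modulo lcm(247, 16) = 3952: x ≡ 3831 (mod 3952).
  Combine with x ≡ 2 (mod 3); new modulus lcm = 11856.
    Write x = 3831 + 3952·t and substitute into x ≡ 2 (mod 3): 3952·t ≡ 2 − 3831 = -3829 (mod 3).
    Reduce coefficients mod 3: 1·t ≡ 2 (mod 3).
    So t ≡ 2 (mod 3).
    Then x = 3831 + 3952·2 = 11735, valid modulo lcm(3952, 3) = 11856: x ≡ 11735 (mod 11856).
Verify against each original: 11735 mod 13 = 9, 11735 mod 19 = 12, 11735 mod 16 = 7, 11735 mod 3 = 2.

x ≡ 11735 (mod 11856).


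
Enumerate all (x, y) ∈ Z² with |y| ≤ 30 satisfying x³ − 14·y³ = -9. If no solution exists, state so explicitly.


The equation is x³ - 14y³ = -9. For fixed y, x³ = 14·y³ − 9, so a solution requires the RHS to be a perfect cube.
Strategy: iterate y from -30 to 30, compute RHS = 14·y³ − 9, and check whether it is a (positive or negative) perfect cube.
Check small values of y:
  y = 0: RHS = -9 is not a perfect cube.
  y = 1: RHS = 5 is not a perfect cube.
  y = -1: RHS = -23 is not a perfect cube.
  y = 2: RHS = 103 is not a perfect cube.
  y = -2: RHS = -121 is not a perfect cube.
  y = 3: RHS = 369 is not a perfect cube.
  y = -3: RHS = -387 is not a perfect cube.
Continuing the search up to |y| = 30 finds no solutions either.
No (x, y) in the scanned range satisfies the equation.

No integer solutions with |y| ≤ 30.


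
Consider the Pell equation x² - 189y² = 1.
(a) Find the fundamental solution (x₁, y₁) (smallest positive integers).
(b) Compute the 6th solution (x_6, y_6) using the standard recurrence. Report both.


Step 1: Find the fundamental solution (x₁, y₁) of x² - 189y² = 1.
  Expand √189 as a continued fraction. a₀ = ⌊√189⌋ = 13; iterate m_{k+1} = d_k·a_k − m_k, d_{k+1} = (189 − m_{k+1}²)/d_k, a_{k+1} = ⌊(a₀ + m_{k+1})/d_{k+1}⌋ (starting m₀ = 0, d₀ = 1), with convergents p_k = a_k·p_{k-1} + p_{k-2}, q_k = a_k·q_{k-1} + q_{k-2} (p₋₁ = 1, q₋₁ = 0):
  k = 0: a₀ = 13; p₀/q₀ = 13/1; p₀² − 189·q₀² = 169 − 189 = -20.
  k = 1: m = 13, d = 20, a = ⌊(13 + 13)/20⌋ = 1; p/q = (1·13 + 1)/(1·1 + 0) = 14/1; p² − 189·q² = 196 − 189 = 7.
  k = 2: m = 7, d = 7, a = ⌊(13 + 7)/7⌋ = 2; p/q = (2·14 + 13)/(2·1 + 1) = 41/3; p² − 189·q² = 1681 − 1701 = -20.
  k = 3: m = 7, d = 20, a = ⌊(13 + 7)/20⌋ = 1; p/q = (1·41 + 14)/(1·3 + 1) = 55/4; p² − 189·q² = 3025 − 3024 = 1.
  The first convergent with p² − 189·q² = 1 gives the fundamental solution (x₁, y₁) = (55, 4).
Step 2: Apply the recurrence (x_{n+1}, y_{n+1}) = (x₁x_n + 189y₁y_n, x₁y_n + y₁x_n) repeatedly.
  From (x_1, y_1) = (55, 4): x_2 = 55·55 + 189·4·4 = 6049; y_2 = 55·4 + 4·55 = 440.
  From (x_2, y_2) = (6049, 440): x_3 = 55·6049 + 189·4·440 = 665335; y_3 = 55·440 + 4·6049 = 48396.
  From (x_3, y_3) = (665335, 48396): x_4 = 55·665335 + 189·4·48396 = 73180801; y_4 = 55·48396 + 4·665335 = 5323120.
  From (x_4, y_4) = (73180801, 5323120): x_5 = 55·73180801 + 189·4·5323120 = 8049222775; y_5 = 55·5323120 + 4·73180801 = 585494804.
  From (x_5, y_5) = (8049222775, 585494804): x_6 = 55·8049222775 + 189·4·585494804 = 885341324449; y_6 = 55·585494804 + 4·8049222775 = 64399105320.
Step 3: Verify x_6² - 189·y_6² = 783829260777109485153601 - 783829260777109485153600 = 1 (should be 1). ✓

(x_1, y_1) = (55, 4); (x_6, y_6) = (885341324449, 64399105320).
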